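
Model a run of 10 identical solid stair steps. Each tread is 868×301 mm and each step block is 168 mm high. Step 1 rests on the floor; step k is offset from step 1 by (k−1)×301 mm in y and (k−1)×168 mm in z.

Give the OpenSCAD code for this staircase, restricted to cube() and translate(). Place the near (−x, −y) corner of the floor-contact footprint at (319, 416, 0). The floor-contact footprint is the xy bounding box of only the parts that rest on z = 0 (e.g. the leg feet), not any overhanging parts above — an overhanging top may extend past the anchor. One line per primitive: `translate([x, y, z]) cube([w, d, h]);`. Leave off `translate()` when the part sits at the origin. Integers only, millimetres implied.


translate([319, 416, 0]) cube([868, 301, 168]);
translate([319, 717, 168]) cube([868, 301, 168]);
translate([319, 1018, 336]) cube([868, 301, 168]);
translate([319, 1319, 504]) cube([868, 301, 168]);
translate([319, 1620, 672]) cube([868, 301, 168]);
translate([319, 1921, 840]) cube([868, 301, 168]);
translate([319, 2222, 1008]) cube([868, 301, 168]);
translate([319, 2523, 1176]) cube([868, 301, 168]);
translate([319, 2824, 1344]) cube([868, 301, 168]);
translate([319, 3125, 1512]) cube([868, 301, 168]);


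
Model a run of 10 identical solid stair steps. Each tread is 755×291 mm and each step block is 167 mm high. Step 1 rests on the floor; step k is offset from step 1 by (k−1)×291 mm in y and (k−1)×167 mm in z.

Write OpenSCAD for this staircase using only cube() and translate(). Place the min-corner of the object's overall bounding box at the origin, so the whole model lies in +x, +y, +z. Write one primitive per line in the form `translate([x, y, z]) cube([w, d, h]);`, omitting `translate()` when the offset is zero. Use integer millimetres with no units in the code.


cube([755, 291, 167]);
translate([0, 291, 167]) cube([755, 291, 167]);
translate([0, 582, 334]) cube([755, 291, 167]);
translate([0, 873, 501]) cube([755, 291, 167]);
translate([0, 1164, 668]) cube([755, 291, 167]);
translate([0, 1455, 835]) cube([755, 291, 167]);
translate([0, 1746, 1002]) cube([755, 291, 167]);
translate([0, 2037, 1169]) cube([755, 291, 167]);
translate([0, 2328, 1336]) cube([755, 291, 167]);
translate([0, 2619, 1503]) cube([755, 291, 167]);


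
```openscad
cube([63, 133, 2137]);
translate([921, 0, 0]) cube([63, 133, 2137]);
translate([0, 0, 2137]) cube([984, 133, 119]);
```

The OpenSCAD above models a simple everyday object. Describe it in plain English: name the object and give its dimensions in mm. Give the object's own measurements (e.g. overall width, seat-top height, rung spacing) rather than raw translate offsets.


A door frame. The clear opening is 858 mm wide and 2137 mm high. Two 63 mm wide jambs, 133 mm deep, stand either side of the opening from the floor to the top of the opening. A 119 mm thick head sits across the top of both jambs, spanning the full outside width of the frame.


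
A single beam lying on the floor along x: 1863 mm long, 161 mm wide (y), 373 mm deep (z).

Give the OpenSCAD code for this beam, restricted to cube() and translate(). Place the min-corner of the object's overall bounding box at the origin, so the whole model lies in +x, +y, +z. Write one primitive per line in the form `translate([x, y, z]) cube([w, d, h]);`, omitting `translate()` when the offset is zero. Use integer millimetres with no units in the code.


cube([1863, 161, 373]);


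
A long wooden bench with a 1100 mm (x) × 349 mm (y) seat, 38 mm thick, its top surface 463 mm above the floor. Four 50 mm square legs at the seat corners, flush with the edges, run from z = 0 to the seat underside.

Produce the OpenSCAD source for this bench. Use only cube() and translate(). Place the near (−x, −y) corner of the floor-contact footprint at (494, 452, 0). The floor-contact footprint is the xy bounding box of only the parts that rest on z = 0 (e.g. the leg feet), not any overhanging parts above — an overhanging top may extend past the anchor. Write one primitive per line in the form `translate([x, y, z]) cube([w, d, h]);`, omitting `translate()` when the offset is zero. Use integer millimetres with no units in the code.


// leg_h = 463 − 38 = 425
translate([494, 452, 425]) cube([1100, 349, 38]);
translate([494, 452, 0]) cube([50, 50, 425]);
translate([494, 751, 0]) cube([50, 50, 425]);
translate([1544, 452, 0]) cube([50, 50, 425]);
translate([1544, 751, 0]) cube([50, 50, 425]);


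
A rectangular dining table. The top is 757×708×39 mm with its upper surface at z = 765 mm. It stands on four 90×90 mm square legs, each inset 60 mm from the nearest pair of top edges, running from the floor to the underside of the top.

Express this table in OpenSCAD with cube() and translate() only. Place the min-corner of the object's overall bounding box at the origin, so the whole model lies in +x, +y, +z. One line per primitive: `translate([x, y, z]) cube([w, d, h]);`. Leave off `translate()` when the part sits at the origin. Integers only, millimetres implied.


translate([0, 0, 726]) cube([757, 708, 39]);
translate([60, 60, 0]) cube([90, 90, 726]);
translate([607, 60, 0]) cube([90, 90, 726]);
translate([60, 558, 0]) cube([90, 90, 726]);
translate([607, 558, 0]) cube([90, 90, 726]);


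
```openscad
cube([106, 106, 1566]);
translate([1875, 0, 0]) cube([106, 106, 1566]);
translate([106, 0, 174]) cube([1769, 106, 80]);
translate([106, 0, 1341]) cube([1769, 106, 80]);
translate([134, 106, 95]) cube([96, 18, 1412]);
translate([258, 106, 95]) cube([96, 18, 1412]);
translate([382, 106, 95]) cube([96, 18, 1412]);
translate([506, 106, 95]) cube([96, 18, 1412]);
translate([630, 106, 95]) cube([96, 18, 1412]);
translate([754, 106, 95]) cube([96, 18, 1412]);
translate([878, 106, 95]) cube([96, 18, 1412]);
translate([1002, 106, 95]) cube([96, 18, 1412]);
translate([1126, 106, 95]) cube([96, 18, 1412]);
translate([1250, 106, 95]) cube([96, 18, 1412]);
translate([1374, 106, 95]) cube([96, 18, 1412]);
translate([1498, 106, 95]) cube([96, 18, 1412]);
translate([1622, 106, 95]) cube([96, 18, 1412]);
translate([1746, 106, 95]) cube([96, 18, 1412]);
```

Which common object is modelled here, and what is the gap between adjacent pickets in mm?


A fence section. The picket gap is 28 mm.

Two posts, two rails, 14 pickets — a fence section. Span 1769 mm holds 14 pickets of 96 mm with 15 equal gaps: ⌊(1769 − 14·96) / 15⌋ = 28 mm.


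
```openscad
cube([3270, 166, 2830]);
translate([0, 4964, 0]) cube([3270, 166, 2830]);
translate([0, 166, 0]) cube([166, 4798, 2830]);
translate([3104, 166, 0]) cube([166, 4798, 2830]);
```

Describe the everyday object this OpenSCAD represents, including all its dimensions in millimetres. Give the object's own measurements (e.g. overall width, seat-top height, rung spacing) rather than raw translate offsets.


The wall frame of a small rectangular building: four walls, each 2830 mm tall and 166 mm thick, enclosing a footprint 3270 mm (x) by 5130 mm (y) outside-to-outside, with no floor or roof. The front and back walls (the −y and +y sides) span the full width; the two side walls fit between them.


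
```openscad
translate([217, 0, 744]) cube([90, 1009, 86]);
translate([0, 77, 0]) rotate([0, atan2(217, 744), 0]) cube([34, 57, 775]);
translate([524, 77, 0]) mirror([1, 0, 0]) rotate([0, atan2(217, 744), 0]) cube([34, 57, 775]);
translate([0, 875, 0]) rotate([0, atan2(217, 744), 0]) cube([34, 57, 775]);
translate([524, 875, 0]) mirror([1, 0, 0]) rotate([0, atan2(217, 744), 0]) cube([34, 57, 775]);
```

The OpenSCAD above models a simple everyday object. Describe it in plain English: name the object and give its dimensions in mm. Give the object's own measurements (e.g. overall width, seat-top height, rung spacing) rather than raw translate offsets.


A sawhorse. A 90×1009×86 mm beam (x, y, z) sits on two A-frame leg pairs. Each pair is two raked legs of 34×57 mm section (57 mm along y) splaying symmetrically in x. Each leg rises 744 mm vertically over 217 mm of horizontal reach and is 775 mm long along its own axis. Every leg's outer bottom edge rests on the floor and its outer top edge meets a bottom edge of the beam — the left legs (tilting toward +x) meet the beam's −x bottom edge, the right legs (their mirror images, tilting toward −x) meet its +x bottom edge — so the leg tops tuck under the beam, the beam's underside is 744 mm above the floor, and the feet are 524 mm apart outside-to-outside with the beam centred between them. The two leg pairs are set in 77 mm from either end of the beam.


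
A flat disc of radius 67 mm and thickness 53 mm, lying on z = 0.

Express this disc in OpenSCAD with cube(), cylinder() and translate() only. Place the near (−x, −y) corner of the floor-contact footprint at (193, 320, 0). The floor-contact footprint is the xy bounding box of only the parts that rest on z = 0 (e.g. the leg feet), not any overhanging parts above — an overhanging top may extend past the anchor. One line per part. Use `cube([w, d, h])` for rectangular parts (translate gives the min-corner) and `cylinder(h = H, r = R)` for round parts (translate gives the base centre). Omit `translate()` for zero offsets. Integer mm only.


translate([260, 387, 0]) cylinder(h = 53, r = 67);


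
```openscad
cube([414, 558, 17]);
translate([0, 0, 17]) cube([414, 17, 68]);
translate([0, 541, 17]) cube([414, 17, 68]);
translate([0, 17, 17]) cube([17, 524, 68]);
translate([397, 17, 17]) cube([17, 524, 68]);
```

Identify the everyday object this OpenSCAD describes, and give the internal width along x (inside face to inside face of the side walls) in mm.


An open box. The internal width is 380 mm.

A 414×558 base slab with four walls standing on it — an open box. The base is 414 mm wide and the walls are 17 mm thick, so the internal width is 414 − 2 × 17 = 380 mm.


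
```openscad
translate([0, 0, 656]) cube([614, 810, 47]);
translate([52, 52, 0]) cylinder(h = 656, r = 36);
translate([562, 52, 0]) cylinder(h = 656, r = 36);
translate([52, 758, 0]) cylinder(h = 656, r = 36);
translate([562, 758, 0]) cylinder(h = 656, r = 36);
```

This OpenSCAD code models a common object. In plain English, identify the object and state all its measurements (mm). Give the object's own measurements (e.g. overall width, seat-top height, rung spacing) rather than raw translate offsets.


A table: top 614 mm (x) × 810 mm (y), 47 mm thick, upper face at z = 703 mm, on four round legs of 72 mm diameter, each leg's bounding box inset 16 mm from the nearest pair of top edges from z = 0 to the bottom of the top.


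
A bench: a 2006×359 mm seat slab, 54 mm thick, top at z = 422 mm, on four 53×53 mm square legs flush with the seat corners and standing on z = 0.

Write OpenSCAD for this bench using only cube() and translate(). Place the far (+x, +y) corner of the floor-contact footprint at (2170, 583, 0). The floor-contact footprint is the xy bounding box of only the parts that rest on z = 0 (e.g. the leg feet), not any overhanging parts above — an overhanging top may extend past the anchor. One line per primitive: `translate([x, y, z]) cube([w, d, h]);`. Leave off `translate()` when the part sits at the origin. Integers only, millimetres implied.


// leg_h = 422 − 54 = 368
translate([164, 224, 368]) cube([2006, 359, 54]);
translate([164, 224, 0]) cube([53, 53, 368]);
translate([164, 530, 0]) cube([53, 53, 368]);
translate([2117, 224, 0]) cube([53, 53, 368]);
translate([2117, 530, 0]) cube([53, 53, 368]);


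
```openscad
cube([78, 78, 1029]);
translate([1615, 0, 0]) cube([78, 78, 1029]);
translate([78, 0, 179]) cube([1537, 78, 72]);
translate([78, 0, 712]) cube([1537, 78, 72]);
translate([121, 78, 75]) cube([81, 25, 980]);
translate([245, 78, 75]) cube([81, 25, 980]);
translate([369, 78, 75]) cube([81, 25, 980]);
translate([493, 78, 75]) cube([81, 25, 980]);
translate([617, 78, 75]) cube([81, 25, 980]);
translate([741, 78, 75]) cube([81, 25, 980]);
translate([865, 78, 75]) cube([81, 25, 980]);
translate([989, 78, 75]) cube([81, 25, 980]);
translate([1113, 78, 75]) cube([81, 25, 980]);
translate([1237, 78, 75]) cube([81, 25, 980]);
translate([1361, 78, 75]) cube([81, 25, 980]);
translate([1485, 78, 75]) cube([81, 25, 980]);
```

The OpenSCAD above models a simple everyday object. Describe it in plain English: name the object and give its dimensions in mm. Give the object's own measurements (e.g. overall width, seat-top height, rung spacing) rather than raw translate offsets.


A fence section. Two 78×78 mm posts, 1029 mm tall, stand on the floor with a clear span of 1537 mm between their inner faces. Two horizontal rails of 78×72 mm section span the gap between the posts with their undersides at z = 179 mm and z = 712 mm, flush with the posts' −y face. 12 pickets, each 81 mm wide, 25 mm thick and 980 mm tall, are fixed to the +y face of the rails with their bottoms at z = 75 mm, spaced across the span with a 43 mm gap after the −x post and between neighbouring pickets, with 49 mm left before the +x post.


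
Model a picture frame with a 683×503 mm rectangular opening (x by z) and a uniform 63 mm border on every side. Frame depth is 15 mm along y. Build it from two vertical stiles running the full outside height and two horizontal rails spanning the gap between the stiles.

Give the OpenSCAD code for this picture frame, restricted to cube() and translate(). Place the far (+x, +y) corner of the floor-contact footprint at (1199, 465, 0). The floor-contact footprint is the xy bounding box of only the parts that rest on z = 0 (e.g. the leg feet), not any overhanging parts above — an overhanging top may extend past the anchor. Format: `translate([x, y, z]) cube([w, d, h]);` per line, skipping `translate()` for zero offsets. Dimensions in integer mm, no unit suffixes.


translate([390, 450, 0]) cube([63, 15, 629]);
translate([1136, 450, 0]) cube([63, 15, 629]);
translate([453, 450, 0]) cube([683, 15, 63]);
translate([453, 450, 566]) cube([683, 15, 63]);


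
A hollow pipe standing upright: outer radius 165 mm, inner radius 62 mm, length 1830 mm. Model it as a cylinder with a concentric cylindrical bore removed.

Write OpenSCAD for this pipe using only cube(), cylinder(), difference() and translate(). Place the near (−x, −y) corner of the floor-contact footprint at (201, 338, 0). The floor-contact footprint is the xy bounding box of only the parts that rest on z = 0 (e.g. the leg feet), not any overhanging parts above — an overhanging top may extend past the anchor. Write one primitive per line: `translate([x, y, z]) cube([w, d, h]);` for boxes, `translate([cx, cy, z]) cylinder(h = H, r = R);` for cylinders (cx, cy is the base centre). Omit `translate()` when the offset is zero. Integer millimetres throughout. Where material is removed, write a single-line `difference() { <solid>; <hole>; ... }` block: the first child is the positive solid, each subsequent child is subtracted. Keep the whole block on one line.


difference() { translate([366, 503, 0]) cylinder(h = 1830, r = 165); translate([366, 503, 0]) cylinder(h = 1830, r = 62); }


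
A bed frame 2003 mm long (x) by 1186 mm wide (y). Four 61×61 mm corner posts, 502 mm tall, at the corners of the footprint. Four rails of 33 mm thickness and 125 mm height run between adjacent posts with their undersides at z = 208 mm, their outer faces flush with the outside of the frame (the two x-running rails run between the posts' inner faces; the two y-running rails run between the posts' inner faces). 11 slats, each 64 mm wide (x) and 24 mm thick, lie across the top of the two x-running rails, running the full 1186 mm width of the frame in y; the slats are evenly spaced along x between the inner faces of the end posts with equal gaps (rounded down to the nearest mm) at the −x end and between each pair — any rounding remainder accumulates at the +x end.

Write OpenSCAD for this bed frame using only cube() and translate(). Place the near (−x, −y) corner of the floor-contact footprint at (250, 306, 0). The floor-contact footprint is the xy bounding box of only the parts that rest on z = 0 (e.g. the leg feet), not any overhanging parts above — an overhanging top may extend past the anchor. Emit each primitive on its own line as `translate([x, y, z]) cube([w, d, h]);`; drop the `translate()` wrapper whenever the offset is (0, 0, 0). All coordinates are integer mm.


translate([250, 306, 0]) cube([61, 61, 502]);
translate([250, 1431, 0]) cube([61, 61, 502]);
translate([2192, 306, 0]) cube([61, 61, 502]);
translate([2192, 1431, 0]) cube([61, 61, 502]);
translate([311, 306, 208]) cube([1881, 33, 125]);
translate([311, 1459, 208]) cube([1881, 33, 125]);
translate([250, 367, 208]) cube([33, 1064, 125]);
translate([2220, 367, 208]) cube([33, 1064, 125]);
translate([409, 306, 333]) cube([64, 1186, 24]);
translate([571, 306, 333]) cube([64, 1186, 24]);
translate([733, 306, 333]) cube([64, 1186, 24]);
translate([895, 306, 333]) cube([64, 1186, 24]);
translate([1057, 306, 333]) cube([64, 1186, 24]);
translate([1219, 306, 333]) cube([64, 1186, 24]);
translate([1381, 306, 333]) cube([64, 1186, 24]);
translate([1543, 306, 333]) cube([64, 1186, 24]);
translate([1705, 306, 333]) cube([64, 1186, 24]);
translate([1867, 306, 333]) cube([64, 1186, 24]);
translate([2029, 306, 333]) cube([64, 1186, 24]);


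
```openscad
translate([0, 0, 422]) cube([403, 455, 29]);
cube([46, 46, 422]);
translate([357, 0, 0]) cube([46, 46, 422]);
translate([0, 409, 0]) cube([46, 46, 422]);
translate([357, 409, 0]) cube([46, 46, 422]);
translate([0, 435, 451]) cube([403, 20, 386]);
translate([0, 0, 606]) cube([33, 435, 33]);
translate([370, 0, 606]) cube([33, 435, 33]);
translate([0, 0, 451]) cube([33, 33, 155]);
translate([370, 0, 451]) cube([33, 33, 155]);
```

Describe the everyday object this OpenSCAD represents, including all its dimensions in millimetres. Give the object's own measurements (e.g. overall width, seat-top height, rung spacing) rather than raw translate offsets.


A chair. The seat is a 403×455×29 mm slab with its top at z = 451 mm, on four 46×46 mm corner legs (flush with the seat edges, standing on z = 0). A flat backrest 20 mm thick, 386 mm tall, spans the full seat width and rises from the seat top along its +y edge, rear face flush with the rear of the seat. Two armrests of 33×33 mm section run along each side from the seat's front edge to the front of the backrest, top faces 188 mm above the seat top and outer faces flush with the seat's x-edges; a 33×33 mm post under the front of each armrest stands on the seat at the front corner.


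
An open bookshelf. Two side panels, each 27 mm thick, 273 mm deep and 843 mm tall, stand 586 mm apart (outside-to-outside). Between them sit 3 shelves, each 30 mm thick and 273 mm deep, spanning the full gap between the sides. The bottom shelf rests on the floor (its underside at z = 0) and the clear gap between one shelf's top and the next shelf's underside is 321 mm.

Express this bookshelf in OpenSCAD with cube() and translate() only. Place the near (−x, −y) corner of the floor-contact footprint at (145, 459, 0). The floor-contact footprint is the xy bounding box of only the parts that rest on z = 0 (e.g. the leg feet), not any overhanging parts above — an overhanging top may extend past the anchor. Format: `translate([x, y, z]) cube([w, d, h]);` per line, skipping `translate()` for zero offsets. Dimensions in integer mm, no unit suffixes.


translate([145, 459, 0]) cube([27, 273, 843]);
translate([704, 459, 0]) cube([27, 273, 843]);
translate([172, 459, 0]) cube([532, 273, 30]);
translate([172, 459, 351]) cube([532, 273, 30]);
translate([172, 459, 702]) cube([532, 273, 30]);


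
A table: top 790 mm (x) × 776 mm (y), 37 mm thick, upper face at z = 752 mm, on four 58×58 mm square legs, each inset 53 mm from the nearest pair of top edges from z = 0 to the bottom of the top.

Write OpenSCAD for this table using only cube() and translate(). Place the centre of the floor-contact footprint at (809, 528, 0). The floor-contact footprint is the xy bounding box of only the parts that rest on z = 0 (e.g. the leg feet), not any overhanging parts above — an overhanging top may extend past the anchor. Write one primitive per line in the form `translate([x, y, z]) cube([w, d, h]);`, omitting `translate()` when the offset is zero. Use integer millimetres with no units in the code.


// leg_h = 752 - 37 = 715
translate([414, 140, 715]) cube([790, 776, 37]);
translate([467, 193, 0]) cube([58, 58, 715]);
translate([1093, 193, 0]) cube([58, 58, 715]);
translate([467, 805, 0]) cube([58, 58, 715]);
translate([1093, 805, 0]) cube([58, 58, 715]);


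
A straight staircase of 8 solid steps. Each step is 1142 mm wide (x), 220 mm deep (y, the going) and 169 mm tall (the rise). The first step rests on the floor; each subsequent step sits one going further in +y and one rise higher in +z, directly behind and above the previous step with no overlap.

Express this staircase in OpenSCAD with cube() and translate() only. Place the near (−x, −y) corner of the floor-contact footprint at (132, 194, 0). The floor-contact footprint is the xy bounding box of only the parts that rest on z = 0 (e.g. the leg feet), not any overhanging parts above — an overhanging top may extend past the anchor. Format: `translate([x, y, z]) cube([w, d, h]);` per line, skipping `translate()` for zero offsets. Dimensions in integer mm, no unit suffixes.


translate([132, 194, 0]) cube([1142, 220, 169]);
translate([132, 414, 169]) cube([1142, 220, 169]);
translate([132, 634, 338]) cube([1142, 220, 169]);
translate([132, 854, 507]) cube([1142, 220, 169]);
translate([132, 1074, 676]) cube([1142, 220, 169]);
translate([132, 1294, 845]) cube([1142, 220, 169]);
translate([132, 1514, 1014]) cube([1142, 220, 169]);
translate([132, 1734, 1183]) cube([1142, 220, 169]);


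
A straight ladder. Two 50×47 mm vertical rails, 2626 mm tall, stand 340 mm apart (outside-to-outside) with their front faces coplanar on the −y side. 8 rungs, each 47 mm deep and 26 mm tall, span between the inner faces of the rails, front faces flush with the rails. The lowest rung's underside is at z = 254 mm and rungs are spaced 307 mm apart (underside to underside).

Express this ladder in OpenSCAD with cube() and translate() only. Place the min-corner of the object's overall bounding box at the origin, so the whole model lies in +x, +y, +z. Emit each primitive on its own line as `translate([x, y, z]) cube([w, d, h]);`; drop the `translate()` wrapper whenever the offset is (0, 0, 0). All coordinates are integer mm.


// rung span = 340 - 2*50 = 240
// rung[k] z = 254 + k*307
cube([50, 47, 2626]);
translate([290, 0, 0]) cube([50, 47, 2626]);
translate([50, 0, 254]) cube([240, 47, 26]);
translate([50, 0, 561]) cube([240, 47, 26]);
translate([50, 0, 868]) cube([240, 47, 26]);
translate([50, 0, 1175]) cube([240, 47, 26]);
translate([50, 0, 1482]) cube([240, 47, 26]);
translate([50, 0, 1789]) cube([240, 47, 26]);
translate([50, 0, 2096]) cube([240, 47, 26]);
translate([50, 0, 2403]) cube([240, 47, 26]);


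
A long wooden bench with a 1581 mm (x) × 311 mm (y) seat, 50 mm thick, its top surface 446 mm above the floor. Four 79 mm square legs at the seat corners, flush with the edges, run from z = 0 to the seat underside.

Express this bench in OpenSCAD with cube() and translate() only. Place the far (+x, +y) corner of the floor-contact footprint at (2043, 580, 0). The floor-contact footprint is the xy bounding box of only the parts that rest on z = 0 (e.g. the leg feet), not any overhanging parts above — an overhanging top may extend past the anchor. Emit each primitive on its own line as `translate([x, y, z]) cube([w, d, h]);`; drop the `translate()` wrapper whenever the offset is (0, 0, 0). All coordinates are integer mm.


translate([462, 269, 396]) cube([1581, 311, 50]);
translate([462, 269, 0]) cube([79, 79, 396]);
translate([462, 501, 0]) cube([79, 79, 396]);
translate([1964, 269, 0]) cube([79, 79, 396]);
translate([1964, 501, 0]) cube([79, 79, 396]);


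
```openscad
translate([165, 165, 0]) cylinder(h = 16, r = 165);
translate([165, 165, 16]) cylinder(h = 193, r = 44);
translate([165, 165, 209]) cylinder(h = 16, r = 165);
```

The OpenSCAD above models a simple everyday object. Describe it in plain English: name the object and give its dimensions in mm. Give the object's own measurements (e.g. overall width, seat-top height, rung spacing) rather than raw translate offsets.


A spool: two coaxial disc flanges of radius 165 mm and thickness 16 mm, joined by a core cylinder of radius 44 mm and height 193 mm. The lower flange rests on z = 0 and the three cylinders share a vertical axis.


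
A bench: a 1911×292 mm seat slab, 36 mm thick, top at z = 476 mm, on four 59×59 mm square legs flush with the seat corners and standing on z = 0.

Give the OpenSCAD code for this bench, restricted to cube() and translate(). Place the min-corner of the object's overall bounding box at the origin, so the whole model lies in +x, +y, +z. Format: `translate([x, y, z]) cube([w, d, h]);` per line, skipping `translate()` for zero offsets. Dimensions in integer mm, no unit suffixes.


translate([0, 0, 440]) cube([1911, 292, 36]);
cube([59, 59, 440]);
translate([0, 233, 0]) cube([59, 59, 440]);
translate([1852, 0, 0]) cube([59, 59, 440]);
translate([1852, 233, 0]) cube([59, 59, 440]);


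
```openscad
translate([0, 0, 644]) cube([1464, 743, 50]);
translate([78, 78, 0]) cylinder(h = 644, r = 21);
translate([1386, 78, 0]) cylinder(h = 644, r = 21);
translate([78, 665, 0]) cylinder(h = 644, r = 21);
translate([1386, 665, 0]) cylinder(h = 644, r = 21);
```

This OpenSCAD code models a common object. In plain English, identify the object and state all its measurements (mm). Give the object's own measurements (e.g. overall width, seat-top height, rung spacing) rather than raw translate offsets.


A rectangular dining table. The top is 1464×743×50 mm with its upper surface at z = 694 mm. It stands on four round legs of 42 mm diameter, each leg's bounding box inset 57 mm from the nearest pair of top edges, running from the floor to the underside of the top.


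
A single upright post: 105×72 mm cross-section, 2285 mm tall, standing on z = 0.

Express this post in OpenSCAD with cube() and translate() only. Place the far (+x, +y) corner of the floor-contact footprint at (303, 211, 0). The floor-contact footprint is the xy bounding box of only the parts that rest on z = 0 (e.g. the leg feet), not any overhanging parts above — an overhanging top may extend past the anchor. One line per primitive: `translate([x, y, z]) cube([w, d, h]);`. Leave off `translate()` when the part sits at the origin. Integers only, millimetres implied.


translate([198, 139, 0]) cube([105, 72, 2285]);


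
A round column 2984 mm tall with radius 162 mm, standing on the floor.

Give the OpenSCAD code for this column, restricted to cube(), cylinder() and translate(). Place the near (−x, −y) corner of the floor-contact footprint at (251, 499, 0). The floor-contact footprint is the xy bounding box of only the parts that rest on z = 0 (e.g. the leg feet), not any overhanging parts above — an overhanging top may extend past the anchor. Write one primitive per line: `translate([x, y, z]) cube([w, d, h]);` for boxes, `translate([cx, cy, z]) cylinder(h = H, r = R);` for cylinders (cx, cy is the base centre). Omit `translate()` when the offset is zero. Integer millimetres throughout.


translate([413, 661, 0]) cylinder(h = 2984, r = 162);


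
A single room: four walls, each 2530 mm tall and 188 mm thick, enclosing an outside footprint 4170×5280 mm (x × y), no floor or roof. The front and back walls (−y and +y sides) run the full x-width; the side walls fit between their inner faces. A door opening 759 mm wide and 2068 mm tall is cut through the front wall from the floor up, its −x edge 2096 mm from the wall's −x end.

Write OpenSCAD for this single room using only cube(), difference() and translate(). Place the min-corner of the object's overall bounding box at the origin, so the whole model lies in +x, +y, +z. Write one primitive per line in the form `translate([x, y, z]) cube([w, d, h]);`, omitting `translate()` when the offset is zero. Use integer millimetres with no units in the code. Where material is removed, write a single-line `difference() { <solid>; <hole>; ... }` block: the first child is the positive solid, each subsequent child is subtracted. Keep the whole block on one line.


difference() { cube([4170, 188, 2530]); translate([2096, 0, 0]) cube([759, 188, 2068]); }
translate([0, 5092, 0]) cube([4170, 188, 2530]);
translate([0, 188, 0]) cube([188, 4904, 2530]);
translate([3982, 188, 0]) cube([188, 4904, 2530]);


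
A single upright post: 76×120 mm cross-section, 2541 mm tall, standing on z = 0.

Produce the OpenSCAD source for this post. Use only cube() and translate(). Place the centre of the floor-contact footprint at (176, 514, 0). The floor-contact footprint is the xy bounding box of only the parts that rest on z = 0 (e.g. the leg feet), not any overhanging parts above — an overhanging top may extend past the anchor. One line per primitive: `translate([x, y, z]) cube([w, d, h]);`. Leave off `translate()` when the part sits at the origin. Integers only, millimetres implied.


translate([138, 454, 0]) cube([76, 120, 2541]);


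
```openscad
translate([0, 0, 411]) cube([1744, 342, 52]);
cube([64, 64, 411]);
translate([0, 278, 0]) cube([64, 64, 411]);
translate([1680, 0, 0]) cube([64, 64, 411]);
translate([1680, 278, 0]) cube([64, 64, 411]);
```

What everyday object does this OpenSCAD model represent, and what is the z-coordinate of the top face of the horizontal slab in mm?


A bench. The seat-top height is 463 mm.

A long slab on four corner posts — a bench. The slab sits at z = 411 with thickness 52, so the top is 411 + 52 = 463 mm.


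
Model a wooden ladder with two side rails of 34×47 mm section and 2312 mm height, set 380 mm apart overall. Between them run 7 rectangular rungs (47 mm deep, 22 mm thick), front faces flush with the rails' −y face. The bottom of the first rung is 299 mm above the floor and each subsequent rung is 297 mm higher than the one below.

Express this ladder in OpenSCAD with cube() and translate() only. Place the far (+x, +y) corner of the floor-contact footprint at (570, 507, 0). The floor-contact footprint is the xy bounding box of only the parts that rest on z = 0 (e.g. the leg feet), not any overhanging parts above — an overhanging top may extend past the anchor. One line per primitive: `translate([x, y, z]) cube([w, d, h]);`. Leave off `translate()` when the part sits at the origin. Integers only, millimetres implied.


translate([190, 460, 0]) cube([34, 47, 2312]);
translate([536, 460, 0]) cube([34, 47, 2312]);
translate([224, 460, 299]) cube([312, 47, 22]);
translate([224, 460, 596]) cube([312, 47, 22]);
translate([224, 460, 893]) cube([312, 47, 22]);
translate([224, 460, 1190]) cube([312, 47, 22]);
translate([224, 460, 1487]) cube([312, 47, 22]);
translate([224, 460, 1784]) cube([312, 47, 22]);
translate([224, 460, 2081]) cube([312, 47, 22]);


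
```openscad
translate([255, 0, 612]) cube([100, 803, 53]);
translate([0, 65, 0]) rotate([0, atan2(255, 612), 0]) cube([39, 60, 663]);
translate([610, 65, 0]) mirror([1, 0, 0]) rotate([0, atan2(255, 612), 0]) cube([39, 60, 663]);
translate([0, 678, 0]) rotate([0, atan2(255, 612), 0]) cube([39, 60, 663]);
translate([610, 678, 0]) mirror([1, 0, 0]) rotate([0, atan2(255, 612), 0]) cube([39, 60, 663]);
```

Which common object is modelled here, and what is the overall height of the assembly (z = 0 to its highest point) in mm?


A sawhorse. The overall height is 665 mm.

A beam across two mirrored pairs of raked legs — a sawhorse. The beam's underside is at z = 612 (matching the legs' vertical rise in atan2(255, 612)) and the beam is 53 mm tall, so its top is at 612 + 53 = 665 mm. The raked legs top out at the beam's underside, so that is the highest point.


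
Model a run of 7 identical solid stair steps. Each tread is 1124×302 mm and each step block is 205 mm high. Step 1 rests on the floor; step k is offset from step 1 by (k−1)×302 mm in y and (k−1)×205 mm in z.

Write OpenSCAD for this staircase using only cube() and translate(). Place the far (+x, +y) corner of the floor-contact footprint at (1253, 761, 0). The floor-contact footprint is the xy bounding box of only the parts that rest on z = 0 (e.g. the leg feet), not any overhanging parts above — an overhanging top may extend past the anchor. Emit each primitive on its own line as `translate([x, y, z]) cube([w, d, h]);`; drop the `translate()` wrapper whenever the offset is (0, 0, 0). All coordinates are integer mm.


translate([129, 459, 0]) cube([1124, 302, 205]);
translate([129, 761, 205]) cube([1124, 302, 205]);
translate([129, 1063, 410]) cube([1124, 302, 205]);
translate([129, 1365, 615]) cube([1124, 302, 205]);
translate([129, 1667, 820]) cube([1124, 302, 205]);
translate([129, 1969, 1025]) cube([1124, 302, 205]);
translate([129, 2271, 1230]) cube([1124, 302, 205]);


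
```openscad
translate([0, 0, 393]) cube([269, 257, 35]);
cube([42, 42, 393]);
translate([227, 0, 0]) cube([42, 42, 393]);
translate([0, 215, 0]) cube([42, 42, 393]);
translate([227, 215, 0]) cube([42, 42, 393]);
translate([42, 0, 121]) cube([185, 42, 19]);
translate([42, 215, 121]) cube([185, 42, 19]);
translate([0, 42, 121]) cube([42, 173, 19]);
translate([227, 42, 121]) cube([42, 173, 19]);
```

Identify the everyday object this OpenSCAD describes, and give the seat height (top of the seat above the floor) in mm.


A stool. The seat height is 428 mm.

A 269×257×35 slab at z = 393 on four corner posts — a stool. The seat top is 393 + 35 = 428 mm.


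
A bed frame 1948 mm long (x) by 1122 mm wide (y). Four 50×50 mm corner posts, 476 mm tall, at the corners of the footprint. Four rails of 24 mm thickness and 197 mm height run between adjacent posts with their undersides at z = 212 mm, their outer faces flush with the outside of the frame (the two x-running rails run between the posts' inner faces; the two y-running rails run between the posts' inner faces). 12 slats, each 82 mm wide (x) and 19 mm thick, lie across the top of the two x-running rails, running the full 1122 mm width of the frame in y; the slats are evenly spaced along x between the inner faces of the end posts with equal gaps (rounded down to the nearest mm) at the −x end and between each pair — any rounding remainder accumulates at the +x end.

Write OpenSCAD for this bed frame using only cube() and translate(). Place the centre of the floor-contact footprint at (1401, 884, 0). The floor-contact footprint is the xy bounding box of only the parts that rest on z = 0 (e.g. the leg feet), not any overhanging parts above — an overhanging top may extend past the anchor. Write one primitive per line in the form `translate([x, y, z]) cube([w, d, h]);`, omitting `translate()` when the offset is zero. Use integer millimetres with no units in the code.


translate([427, 323, 0]) cube([50, 50, 476]);
translate([427, 1395, 0]) cube([50, 50, 476]);
translate([2325, 323, 0]) cube([50, 50, 476]);
translate([2325, 1395, 0]) cube([50, 50, 476]);
translate([477, 323, 212]) cube([1848, 24, 197]);
translate([477, 1421, 212]) cube([1848, 24, 197]);
translate([427, 373, 212]) cube([24, 1022, 197]);
translate([2351, 373, 212]) cube([24, 1022, 197]);
translate([543, 323, 409]) cube([82, 1122, 19]);
translate([691, 323, 409]) cube([82, 1122, 19]);
translate([839, 323, 409]) cube([82, 1122, 19]);
translate([987, 323, 409]) cube([82, 1122, 19]);
translate([1135, 323, 409]) cube([82, 1122, 19]);
translate([1283, 323, 409]) cube([82, 1122, 19]);
translate([1431, 323, 409]) cube([82, 1122, 19]);
translate([1579, 323, 409]) cube([82, 1122, 19]);
translate([1727, 323, 409]) cube([82, 1122, 19]);
translate([1875, 323, 409]) cube([82, 1122, 19]);
translate([2023, 323, 409]) cube([82, 1122, 19]);
translate([2171, 323, 409]) cube([82, 1122, 19]);


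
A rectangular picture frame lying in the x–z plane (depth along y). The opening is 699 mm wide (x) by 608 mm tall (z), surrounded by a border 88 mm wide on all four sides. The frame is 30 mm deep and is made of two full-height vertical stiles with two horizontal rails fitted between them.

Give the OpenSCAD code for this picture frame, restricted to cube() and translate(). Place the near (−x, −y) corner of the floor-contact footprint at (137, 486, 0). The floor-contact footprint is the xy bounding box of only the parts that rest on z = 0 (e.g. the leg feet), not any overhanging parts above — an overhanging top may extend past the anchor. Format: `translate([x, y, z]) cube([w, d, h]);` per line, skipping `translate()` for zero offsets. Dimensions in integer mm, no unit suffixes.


translate([137, 486, 0]) cube([88, 30, 784]);
translate([924, 486, 0]) cube([88, 30, 784]);
translate([225, 486, 0]) cube([699, 30, 88]);
translate([225, 486, 696]) cube([699, 30, 88]);


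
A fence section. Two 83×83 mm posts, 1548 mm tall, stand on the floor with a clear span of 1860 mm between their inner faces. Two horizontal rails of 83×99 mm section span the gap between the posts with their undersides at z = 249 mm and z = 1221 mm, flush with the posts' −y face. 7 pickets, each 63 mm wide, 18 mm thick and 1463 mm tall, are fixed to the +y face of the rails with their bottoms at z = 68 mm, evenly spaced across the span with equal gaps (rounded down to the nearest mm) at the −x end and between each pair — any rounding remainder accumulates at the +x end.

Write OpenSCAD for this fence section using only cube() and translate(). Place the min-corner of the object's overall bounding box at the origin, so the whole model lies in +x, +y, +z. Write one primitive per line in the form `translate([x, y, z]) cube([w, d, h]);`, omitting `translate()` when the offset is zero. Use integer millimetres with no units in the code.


cube([83, 83, 1548]);
translate([1943, 0, 0]) cube([83, 83, 1548]);
translate([83, 0, 249]) cube([1860, 83, 99]);
translate([83, 0, 1221]) cube([1860, 83, 99]);
translate([260, 83, 68]) cube([63, 18, 1463]);
translate([500, 83, 68]) cube([63, 18, 1463]);
translate([740, 83, 68]) cube([63, 18, 1463]);
translate([980, 83, 68]) cube([63, 18, 1463]);
translate([1220, 83, 68]) cube([63, 18, 1463]);
translate([1460, 83, 68]) cube([63, 18, 1463]);
translate([1700, 83, 68]) cube([63, 18, 1463]);


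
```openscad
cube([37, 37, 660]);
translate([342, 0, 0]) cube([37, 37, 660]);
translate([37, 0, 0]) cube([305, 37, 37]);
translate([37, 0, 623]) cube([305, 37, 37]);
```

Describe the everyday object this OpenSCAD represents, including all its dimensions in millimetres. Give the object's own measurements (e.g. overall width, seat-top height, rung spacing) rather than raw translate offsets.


A rectangular picture frame lying in the x–z plane (depth along y). The opening is 305 mm wide (x) by 586 mm tall (z), surrounded by a border 37 mm wide on all four sides. The frame is 37 mm deep and is made of two full-height vertical stiles with two horizontal rails fitted between them.


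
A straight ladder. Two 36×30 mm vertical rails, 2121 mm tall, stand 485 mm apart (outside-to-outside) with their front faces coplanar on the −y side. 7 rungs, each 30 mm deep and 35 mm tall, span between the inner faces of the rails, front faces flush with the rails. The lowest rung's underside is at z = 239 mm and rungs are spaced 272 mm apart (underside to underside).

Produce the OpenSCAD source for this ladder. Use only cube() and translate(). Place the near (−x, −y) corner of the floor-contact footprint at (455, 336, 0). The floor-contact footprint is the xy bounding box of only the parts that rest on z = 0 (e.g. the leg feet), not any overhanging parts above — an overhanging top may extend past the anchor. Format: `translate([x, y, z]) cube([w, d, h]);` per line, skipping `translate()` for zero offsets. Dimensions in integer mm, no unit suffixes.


// rung span = 485 - 2*36 = 413
// rung[k] z = 239 + k*272
translate([455, 336, 0]) cube([36, 30, 2121]);
translate([904, 336, 0]) cube([36, 30, 2121]);
translate([491, 336, 239]) cube([413, 30, 35]);
translate([491, 336, 511]) cube([413, 30, 35]);
translate([491, 336, 783]) cube([413, 30, 35]);
translate([491, 336, 1055]) cube([413, 30, 35]);
translate([491, 336, 1327]) cube([413, 30, 35]);
translate([491, 336, 1599]) cube([413, 30, 35]);
translate([491, 336, 1871]) cube([413, 30, 35]);
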